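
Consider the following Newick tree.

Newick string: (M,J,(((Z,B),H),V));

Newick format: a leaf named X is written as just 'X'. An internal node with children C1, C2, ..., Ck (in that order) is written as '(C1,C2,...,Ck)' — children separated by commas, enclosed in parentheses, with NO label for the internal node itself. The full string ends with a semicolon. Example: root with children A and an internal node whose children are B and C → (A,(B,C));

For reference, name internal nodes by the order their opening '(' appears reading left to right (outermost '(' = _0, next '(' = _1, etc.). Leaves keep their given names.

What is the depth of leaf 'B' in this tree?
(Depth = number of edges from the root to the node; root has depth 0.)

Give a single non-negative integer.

Newick: (M,J,(((Z,B),H),V));
Naming internals by '(' encounter order: outermost '(' = _0, next = _1, ...
Query node: B
Path from root: _0 -> _1 -> _2 -> _3 -> B
Depth of B: 4 (number of edges from root)

Answer: 4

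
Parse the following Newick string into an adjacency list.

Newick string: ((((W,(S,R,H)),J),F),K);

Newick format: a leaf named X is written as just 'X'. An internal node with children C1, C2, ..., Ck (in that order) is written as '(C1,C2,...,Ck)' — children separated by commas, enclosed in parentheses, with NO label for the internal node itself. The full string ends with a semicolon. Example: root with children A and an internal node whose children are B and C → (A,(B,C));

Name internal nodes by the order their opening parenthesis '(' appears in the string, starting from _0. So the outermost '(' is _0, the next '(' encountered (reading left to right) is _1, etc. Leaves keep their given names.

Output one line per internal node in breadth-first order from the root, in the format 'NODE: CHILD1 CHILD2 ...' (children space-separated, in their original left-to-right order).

Answer: _0: _1 K
_1: _2 F
_2: _3 J
_3: W _4
_4: S R H

Derivation:
Input: ((((W,(S,R,H)),J),F),K);
Scanning left-to-right, naming '(' by encounter order:
  pos 0: '(' -> open internal node _0 (depth 1)
  pos 1: '(' -> open internal node _1 (depth 2)
  pos 2: '(' -> open internal node _2 (depth 3)
  pos 3: '(' -> open internal node _3 (depth 4)
  pos 6: '(' -> open internal node _4 (depth 5)
  pos 12: ')' -> close internal node _4 (now at depth 4)
  pos 13: ')' -> close internal node _3 (now at depth 3)
  pos 16: ')' -> close internal node _2 (now at depth 2)
  pos 19: ')' -> close internal node _1 (now at depth 1)
  pos 22: ')' -> close internal node _0 (now at depth 0)
Total internal nodes: 5
BFS adjacency from root:
  _0: _1 K
  _1: _2 F
  _2: _3 J
  _3: W _4
  _4: S R H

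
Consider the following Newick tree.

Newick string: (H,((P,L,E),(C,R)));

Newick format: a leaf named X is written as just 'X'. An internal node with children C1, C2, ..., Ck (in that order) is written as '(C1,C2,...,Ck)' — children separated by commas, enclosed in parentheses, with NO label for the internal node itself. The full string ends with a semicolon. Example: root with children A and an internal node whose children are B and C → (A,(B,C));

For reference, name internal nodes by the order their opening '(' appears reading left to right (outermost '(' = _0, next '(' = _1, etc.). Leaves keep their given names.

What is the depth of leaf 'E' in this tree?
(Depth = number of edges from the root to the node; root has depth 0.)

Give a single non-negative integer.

Answer: 3

Derivation:
Newick: (H,((P,L,E),(C,R)));
Naming internals by '(' encounter order: outermost '(' = _0, next = _1, ...
Query node: E
Path from root: _0 -> _1 -> _2 -> E
Depth of E: 3 (number of edges from root)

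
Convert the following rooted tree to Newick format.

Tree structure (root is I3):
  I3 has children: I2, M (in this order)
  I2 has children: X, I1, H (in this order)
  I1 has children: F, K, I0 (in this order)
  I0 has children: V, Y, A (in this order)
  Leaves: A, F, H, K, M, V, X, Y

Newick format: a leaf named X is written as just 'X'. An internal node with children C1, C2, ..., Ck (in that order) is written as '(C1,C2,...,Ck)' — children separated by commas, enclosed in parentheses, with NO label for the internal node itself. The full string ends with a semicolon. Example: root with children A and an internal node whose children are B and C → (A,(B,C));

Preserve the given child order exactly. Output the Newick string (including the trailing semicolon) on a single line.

Answer: ((X,(F,K,(V,Y,A)),H),M);

Derivation:
internal I3 with children ['I2', 'M']
  internal I2 with children ['X', 'I1', 'H']
    leaf 'X' → 'X'
    internal I1 with children ['F', 'K', 'I0']
      leaf 'F' → 'F'
      leaf 'K' → 'K'
      internal I0 with children ['V', 'Y', 'A']
        leaf 'V' → 'V'
        leaf 'Y' → 'Y'
        leaf 'A' → 'A'
      → '(V,Y,A)'
    → '(F,K,(V,Y,A))'
    leaf 'H' → 'H'
  → '(X,(F,K,(V,Y,A)),H)'
  leaf 'M' → 'M'
→ '((X,(F,K,(V,Y,A)),H),M)'
Final: ((X,(F,K,(V,Y,A)),H),M);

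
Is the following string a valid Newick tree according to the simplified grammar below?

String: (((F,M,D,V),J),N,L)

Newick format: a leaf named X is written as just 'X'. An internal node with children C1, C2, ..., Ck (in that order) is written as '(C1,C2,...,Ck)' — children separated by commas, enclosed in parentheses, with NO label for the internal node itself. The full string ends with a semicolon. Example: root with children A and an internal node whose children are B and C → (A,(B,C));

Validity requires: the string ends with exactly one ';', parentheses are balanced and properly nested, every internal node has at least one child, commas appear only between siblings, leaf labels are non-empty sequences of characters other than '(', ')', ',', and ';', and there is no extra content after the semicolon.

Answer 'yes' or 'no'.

Answer: no

Derivation:
Input: (((F,M,D,V),J),N,L)
Paren balance: 3 '(' vs 3 ')' OK
Ends with single ';': False
Full parse: FAILS (must end with ;)
Valid: False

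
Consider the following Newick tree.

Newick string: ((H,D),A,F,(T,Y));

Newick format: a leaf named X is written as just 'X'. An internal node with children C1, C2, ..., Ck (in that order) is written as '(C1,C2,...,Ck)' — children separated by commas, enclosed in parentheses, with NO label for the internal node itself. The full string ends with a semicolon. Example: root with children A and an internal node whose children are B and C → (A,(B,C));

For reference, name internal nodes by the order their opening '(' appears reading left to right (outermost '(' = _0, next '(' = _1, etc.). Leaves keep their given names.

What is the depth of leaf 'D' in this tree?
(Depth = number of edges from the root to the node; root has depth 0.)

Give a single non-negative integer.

Answer: 2

Derivation:
Newick: ((H,D),A,F,(T,Y));
Naming internals by '(' encounter order: outermost '(' = _0, next = _1, ...
Query node: D
Path from root: _0 -> _1 -> D
Depth of D: 2 (number of edges from root)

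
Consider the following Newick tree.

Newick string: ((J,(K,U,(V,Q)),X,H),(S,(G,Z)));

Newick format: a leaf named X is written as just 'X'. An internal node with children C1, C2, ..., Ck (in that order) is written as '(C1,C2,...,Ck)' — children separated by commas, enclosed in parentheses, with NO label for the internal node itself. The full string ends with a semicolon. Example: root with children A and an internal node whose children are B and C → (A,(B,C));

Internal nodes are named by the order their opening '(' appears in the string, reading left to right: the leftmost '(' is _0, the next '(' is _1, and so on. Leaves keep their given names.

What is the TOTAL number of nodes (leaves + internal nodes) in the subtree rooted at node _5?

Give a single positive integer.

Newick: ((J,(K,U,(V,Q)),X,H),(S,(G,Z)));
Locate _5: it is the '(' at position 24 (the 6th '(' reading left to right).
Query: subtree rooted at _5
_5: subtree_size = 1 + 2
  G: subtree_size = 1 + 0
  Z: subtree_size = 1 + 0
Total subtree size of _5: 3

Answer: 3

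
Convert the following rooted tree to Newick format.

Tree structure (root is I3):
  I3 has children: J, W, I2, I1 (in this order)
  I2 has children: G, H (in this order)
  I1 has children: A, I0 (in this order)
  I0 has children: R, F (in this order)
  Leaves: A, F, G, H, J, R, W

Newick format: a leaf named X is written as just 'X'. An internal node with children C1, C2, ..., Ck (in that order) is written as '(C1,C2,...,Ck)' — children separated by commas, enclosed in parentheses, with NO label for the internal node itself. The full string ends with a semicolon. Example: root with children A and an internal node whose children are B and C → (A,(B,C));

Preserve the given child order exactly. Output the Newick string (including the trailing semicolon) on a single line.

Answer: (J,W,(G,H),(A,(R,F)));

Derivation:
internal I3 with children ['J', 'W', 'I2', 'I1']
  leaf 'J' → 'J'
  leaf 'W' → 'W'
  internal I2 with children ['G', 'H']
    leaf 'G' → 'G'
    leaf 'H' → 'H'
  → '(G,H)'
  internal I1 with children ['A', 'I0']
    leaf 'A' → 'A'
    internal I0 with children ['R', 'F']
      leaf 'R' → 'R'
      leaf 'F' → 'F'
    → '(R,F)'
  → '(A,(R,F))'
→ '(J,W,(G,H),(A,(R,F)))'
Final: (J,W,(G,H),(A,(R,F)));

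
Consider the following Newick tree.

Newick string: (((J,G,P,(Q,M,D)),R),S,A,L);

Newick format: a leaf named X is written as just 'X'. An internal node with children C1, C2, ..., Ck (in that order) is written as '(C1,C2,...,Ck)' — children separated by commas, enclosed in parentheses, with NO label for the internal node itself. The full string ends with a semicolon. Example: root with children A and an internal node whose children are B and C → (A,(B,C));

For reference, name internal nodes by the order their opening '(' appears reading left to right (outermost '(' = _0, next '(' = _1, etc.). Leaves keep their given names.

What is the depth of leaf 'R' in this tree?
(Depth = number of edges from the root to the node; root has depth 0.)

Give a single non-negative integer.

Newick: (((J,G,P,(Q,M,D)),R),S,A,L);
Naming internals by '(' encounter order: outermost '(' = _0, next = _1, ...
Query node: R
Path from root: _0 -> _1 -> R
Depth of R: 2 (number of edges from root)

Answer: 2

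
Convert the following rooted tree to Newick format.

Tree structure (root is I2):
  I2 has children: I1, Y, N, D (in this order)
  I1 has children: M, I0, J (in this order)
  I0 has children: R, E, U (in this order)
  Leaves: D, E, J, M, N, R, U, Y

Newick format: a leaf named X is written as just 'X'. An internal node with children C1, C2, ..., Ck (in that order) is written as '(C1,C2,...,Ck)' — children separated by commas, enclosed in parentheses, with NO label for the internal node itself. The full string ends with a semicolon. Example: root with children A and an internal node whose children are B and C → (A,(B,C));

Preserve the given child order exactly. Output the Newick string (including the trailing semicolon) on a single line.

Answer: ((M,(R,E,U),J),Y,N,D);

Derivation:
internal I2 with children ['I1', 'Y', 'N', 'D']
  internal I1 with children ['M', 'I0', 'J']
    leaf 'M' → 'M'
    internal I0 with children ['R', 'E', 'U']
      leaf 'R' → 'R'
      leaf 'E' → 'E'
      leaf 'U' → 'U'
    → '(R,E,U)'
    leaf 'J' → 'J'
  → '(M,(R,E,U),J)'
  leaf 'Y' → 'Y'
  leaf 'N' → 'N'
  leaf 'D' → 'D'
→ '((M,(R,E,U),J),Y,N,D)'
Final: ((M,(R,E,U),J),Y,N,D);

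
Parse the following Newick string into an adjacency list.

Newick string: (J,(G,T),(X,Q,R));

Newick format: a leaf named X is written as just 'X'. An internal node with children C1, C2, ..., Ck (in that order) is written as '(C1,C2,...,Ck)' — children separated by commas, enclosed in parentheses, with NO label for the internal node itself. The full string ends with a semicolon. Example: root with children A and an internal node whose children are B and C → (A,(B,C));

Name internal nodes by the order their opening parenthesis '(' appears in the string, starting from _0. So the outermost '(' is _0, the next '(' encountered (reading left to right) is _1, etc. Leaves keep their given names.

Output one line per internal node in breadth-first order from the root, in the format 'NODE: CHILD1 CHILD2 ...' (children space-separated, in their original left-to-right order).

Input: (J,(G,T),(X,Q,R));
Scanning left-to-right, naming '(' by encounter order:
  pos 0: '(' -> open internal node _0 (depth 1)
  pos 3: '(' -> open internal node _1 (depth 2)
  pos 7: ')' -> close internal node _1 (now at depth 1)
  pos 9: '(' -> open internal node _2 (depth 2)
  pos 15: ')' -> close internal node _2 (now at depth 1)
  pos 16: ')' -> close internal node _0 (now at depth 0)
Total internal nodes: 3
BFS adjacency from root:
  _0: J _1 _2
  _1: G T
  _2: X Q R

Answer: _0: J _1 _2
_1: G T
_2: X Q R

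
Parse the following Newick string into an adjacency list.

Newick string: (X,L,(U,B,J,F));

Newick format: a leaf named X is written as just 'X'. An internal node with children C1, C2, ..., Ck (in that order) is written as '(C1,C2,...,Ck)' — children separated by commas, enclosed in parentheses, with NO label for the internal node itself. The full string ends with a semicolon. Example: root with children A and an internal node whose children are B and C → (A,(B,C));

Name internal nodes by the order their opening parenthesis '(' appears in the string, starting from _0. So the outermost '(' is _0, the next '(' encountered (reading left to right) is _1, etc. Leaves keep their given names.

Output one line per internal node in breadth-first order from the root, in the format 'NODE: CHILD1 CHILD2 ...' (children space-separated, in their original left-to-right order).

Answer: _0: X L _1
_1: U B J F

Derivation:
Input: (X,L,(U,B,J,F));
Scanning left-to-right, naming '(' by encounter order:
  pos 0: '(' -> open internal node _0 (depth 1)
  pos 5: '(' -> open internal node _1 (depth 2)
  pos 13: ')' -> close internal node _1 (now at depth 1)
  pos 14: ')' -> close internal node _0 (now at depth 0)
Total internal nodes: 2
BFS adjacency from root:
  _0: X L _1
  _1: U B J F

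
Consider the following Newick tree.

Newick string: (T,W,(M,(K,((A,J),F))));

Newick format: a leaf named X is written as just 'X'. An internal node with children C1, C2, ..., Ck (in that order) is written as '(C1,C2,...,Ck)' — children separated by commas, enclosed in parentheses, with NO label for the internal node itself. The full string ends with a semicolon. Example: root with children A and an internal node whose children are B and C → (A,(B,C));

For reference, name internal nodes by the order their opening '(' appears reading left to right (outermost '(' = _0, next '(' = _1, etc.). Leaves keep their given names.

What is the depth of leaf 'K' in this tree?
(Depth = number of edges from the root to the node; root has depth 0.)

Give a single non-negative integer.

Newick: (T,W,(M,(K,((A,J),F))));
Naming internals by '(' encounter order: outermost '(' = _0, next = _1, ...
Query node: K
Path from root: _0 -> _1 -> _2 -> K
Depth of K: 3 (number of edges from root)

Answer: 3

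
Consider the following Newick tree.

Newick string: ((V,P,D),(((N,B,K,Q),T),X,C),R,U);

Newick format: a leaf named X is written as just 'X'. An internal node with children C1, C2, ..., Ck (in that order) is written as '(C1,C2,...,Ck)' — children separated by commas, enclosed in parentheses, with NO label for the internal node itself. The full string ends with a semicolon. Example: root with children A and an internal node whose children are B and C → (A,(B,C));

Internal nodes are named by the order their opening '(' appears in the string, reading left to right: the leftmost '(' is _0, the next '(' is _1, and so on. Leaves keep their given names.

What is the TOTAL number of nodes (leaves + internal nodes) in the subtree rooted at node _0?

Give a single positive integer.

Answer: 17

Derivation:
Newick: ((V,P,D),(((N,B,K,Q),T),X,C),R,U);
Locate _0: it is the '(' at position 0 (the 1st '(' reading left to right).
Query: subtree rooted at _0
_0: subtree_size = 1 + 16
  _1: subtree_size = 1 + 3
    V: subtree_size = 1 + 0
    P: subtree_size = 1 + 0
    D: subtree_size = 1 + 0
  _2: subtree_size = 1 + 9
    _3: subtree_size = 1 + 6
      _4: subtree_size = 1 + 4
        N: subtree_size = 1 + 0
        B: subtree_size = 1 + 0
        K: subtree_size = 1 + 0
        Q: subtree_size = 1 + 0
      T: subtree_size = 1 + 0
    X: subtree_size = 1 + 0
    C: subtree_size = 1 + 0
  R: subtree_size = 1 + 0
  U: subtree_size = 1 + 0
Total subtree size of _0: 17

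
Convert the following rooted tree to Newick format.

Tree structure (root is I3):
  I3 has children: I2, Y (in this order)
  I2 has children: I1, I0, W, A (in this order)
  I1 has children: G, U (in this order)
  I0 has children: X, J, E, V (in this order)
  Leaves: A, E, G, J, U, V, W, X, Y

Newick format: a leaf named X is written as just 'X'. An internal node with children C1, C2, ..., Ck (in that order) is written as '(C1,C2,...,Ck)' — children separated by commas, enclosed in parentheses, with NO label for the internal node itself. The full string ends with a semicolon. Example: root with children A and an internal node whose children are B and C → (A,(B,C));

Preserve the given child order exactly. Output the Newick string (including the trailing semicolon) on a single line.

Answer: (((G,U),(X,J,E,V),W,A),Y);

Derivation:
internal I3 with children ['I2', 'Y']
  internal I2 with children ['I1', 'I0', 'W', 'A']
    internal I1 with children ['G', 'U']
      leaf 'G' → 'G'
      leaf 'U' → 'U'
    → '(G,U)'
    internal I0 with children ['X', 'J', 'E', 'V']
      leaf 'X' → 'X'
      leaf 'J' → 'J'
      leaf 'E' → 'E'
      leaf 'V' → 'V'
    → '(X,J,E,V)'
    leaf 'W' → 'W'
    leaf 'A' → 'A'
  → '((G,U),(X,J,E,V),W,A)'
  leaf 'Y' → 'Y'
→ '(((G,U),(X,J,E,V),W,A),Y)'
Final: (((G,U),(X,J,E,V),W,A),Y);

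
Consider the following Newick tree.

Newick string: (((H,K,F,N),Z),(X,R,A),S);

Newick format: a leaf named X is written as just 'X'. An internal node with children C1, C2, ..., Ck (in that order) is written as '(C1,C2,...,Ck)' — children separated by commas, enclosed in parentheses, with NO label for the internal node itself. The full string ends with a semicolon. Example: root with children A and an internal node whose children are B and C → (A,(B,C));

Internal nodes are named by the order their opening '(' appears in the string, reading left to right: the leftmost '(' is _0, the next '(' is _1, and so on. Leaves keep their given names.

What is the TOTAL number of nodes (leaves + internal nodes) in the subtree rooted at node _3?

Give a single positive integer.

Answer: 4

Derivation:
Newick: (((H,K,F,N),Z),(X,R,A),S);
Locate _3: it is the '(' at position 15 (the 4th '(' reading left to right).
Query: subtree rooted at _3
_3: subtree_size = 1 + 3
  X: subtree_size = 1 + 0
  R: subtree_size = 1 + 0
  A: subtree_size = 1 + 0
Total subtree size of _3: 4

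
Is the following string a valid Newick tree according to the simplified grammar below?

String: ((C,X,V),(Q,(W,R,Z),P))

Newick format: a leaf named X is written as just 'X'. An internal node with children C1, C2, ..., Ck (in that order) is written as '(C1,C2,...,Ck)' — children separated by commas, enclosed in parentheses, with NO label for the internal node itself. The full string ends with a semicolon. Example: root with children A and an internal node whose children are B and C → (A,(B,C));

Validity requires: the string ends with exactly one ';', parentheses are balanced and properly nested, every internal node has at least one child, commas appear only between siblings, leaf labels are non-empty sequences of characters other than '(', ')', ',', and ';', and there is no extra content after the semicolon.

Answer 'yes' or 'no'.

Answer: no

Derivation:
Input: ((C,X,V),(Q,(W,R,Z),P))
Paren balance: 4 '(' vs 4 ')' OK
Ends with single ';': False
Full parse: FAILS (must end with ;)
Valid: False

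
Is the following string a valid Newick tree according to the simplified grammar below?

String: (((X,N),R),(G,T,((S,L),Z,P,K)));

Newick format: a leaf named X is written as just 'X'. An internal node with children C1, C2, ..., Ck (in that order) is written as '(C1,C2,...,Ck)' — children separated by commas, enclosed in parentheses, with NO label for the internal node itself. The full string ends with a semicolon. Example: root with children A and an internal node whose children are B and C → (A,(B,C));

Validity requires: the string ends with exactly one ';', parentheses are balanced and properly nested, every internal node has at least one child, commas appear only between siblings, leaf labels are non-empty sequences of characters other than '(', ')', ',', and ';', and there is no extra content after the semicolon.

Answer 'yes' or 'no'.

Answer: yes

Derivation:
Input: (((X,N),R),(G,T,((S,L),Z,P,K)));
Paren balance: 6 '(' vs 6 ')' OK
Ends with single ';': True
Full parse: OK
Valid: True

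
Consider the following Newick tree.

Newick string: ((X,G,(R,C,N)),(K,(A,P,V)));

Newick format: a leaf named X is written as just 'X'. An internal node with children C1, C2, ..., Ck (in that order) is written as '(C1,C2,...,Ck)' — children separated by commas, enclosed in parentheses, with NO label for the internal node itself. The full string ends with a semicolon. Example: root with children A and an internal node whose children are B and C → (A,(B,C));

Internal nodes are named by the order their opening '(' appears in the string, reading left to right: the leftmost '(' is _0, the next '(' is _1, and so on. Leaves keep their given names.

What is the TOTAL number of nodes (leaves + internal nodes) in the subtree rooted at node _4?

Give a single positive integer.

Answer: 4

Derivation:
Newick: ((X,G,(R,C,N)),(K,(A,P,V)));
Locate _4: it is the '(' at position 18 (the 5th '(' reading left to right).
Query: subtree rooted at _4
_4: subtree_size = 1 + 3
  A: subtree_size = 1 + 0
  P: subtree_size = 1 + 0
  V: subtree_size = 1 + 0
Total subtree size of _4: 4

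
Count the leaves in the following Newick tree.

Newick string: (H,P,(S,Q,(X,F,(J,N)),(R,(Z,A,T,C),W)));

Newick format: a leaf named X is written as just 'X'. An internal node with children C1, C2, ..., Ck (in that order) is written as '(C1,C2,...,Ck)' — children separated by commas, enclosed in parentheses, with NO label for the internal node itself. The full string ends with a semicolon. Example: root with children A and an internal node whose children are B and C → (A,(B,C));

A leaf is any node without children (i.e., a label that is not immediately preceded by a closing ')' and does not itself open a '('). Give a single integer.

Answer: 14

Derivation:
Newick: (H,P,(S,Q,(X,F,(J,N)),(R,(Z,A,T,C),W)));
Scan left-to-right; a leaf is any maximal label run not followed by '(':
  pos 1: leaf 'H' → count = 1
  pos 3: leaf 'P' → count = 2
  pos 6: leaf 'S' → count = 3
  pos 8: leaf 'Q' → count = 4
  pos 11: leaf 'X' → count = 5
  pos 13: leaf 'F' → count = 6
  pos 16: leaf 'J' → count = 7
  pos 18: leaf 'N' → count = 8
  pos 23: leaf 'R' → count = 9
  pos 26: leaf 'Z' → count = 10
  pos 28: leaf 'A' → count = 11
  pos 30: leaf 'T' → count = 12
  pos 32: leaf 'C' → count = 13
  pos 35: leaf 'W' → count = 14
Total leaves: 14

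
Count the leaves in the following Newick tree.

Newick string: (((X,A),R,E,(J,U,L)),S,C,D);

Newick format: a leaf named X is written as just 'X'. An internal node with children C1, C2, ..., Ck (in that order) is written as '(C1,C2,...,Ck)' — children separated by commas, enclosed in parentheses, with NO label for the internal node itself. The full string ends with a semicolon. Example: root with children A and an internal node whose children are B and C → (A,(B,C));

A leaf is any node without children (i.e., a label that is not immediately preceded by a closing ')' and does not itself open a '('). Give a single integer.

Answer: 10

Derivation:
Newick: (((X,A),R,E,(J,U,L)),S,C,D);
Scan left-to-right; a leaf is any maximal label run not followed by '(':
  pos 3: leaf 'X' → count = 1
  pos 5: leaf 'A' → count = 2
  pos 8: leaf 'R' → count = 3
  pos 10: leaf 'E' → count = 4
  pos 13: leaf 'J' → count = 5
  pos 15: leaf 'U' → count = 6
  pos 17: leaf 'L' → count = 7
  pos 21: leaf 'S' → count = 8
  pos 23: leaf 'C' → count = 9
  pos 25: leaf 'D' → count = 10
Total leaves: 10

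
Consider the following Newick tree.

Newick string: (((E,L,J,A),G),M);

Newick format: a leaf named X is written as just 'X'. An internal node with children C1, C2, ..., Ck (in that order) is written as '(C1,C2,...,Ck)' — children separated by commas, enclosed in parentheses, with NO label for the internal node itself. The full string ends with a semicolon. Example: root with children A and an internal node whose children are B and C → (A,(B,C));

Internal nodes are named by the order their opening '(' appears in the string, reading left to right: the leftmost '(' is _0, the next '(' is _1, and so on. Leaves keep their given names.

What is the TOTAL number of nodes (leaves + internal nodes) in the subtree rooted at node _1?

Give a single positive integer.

Newick: (((E,L,J,A),G),M);
Locate _1: it is the '(' at position 1 (the 2nd '(' reading left to right).
Query: subtree rooted at _1
_1: subtree_size = 1 + 6
  _2: subtree_size = 1 + 4
    E: subtree_size = 1 + 0
    L: subtree_size = 1 + 0
    J: subtree_size = 1 + 0
    A: subtree_size = 1 + 0
  G: subtree_size = 1 + 0
Total subtree size of _1: 7

Answer: 7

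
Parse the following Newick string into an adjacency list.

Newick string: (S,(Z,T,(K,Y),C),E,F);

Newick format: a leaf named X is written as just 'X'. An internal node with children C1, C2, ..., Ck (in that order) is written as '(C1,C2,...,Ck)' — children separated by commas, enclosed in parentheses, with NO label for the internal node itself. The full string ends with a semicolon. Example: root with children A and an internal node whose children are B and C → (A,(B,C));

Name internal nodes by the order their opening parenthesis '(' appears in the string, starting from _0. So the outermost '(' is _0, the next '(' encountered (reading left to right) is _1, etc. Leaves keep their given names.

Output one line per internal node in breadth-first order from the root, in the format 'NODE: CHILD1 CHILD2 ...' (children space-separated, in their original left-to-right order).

Input: (S,(Z,T,(K,Y),C),E,F);
Scanning left-to-right, naming '(' by encounter order:
  pos 0: '(' -> open internal node _0 (depth 1)
  pos 3: '(' -> open internal node _1 (depth 2)
  pos 8: '(' -> open internal node _2 (depth 3)
  pos 12: ')' -> close internal node _2 (now at depth 2)
  pos 15: ')' -> close internal node _1 (now at depth 1)
  pos 20: ')' -> close internal node _0 (now at depth 0)
Total internal nodes: 3
BFS adjacency from root:
  _0: S _1 E F
  _1: Z T _2 C
  _2: K Y

Answer: _0: S _1 E F
_1: Z T _2 C
_2: K Y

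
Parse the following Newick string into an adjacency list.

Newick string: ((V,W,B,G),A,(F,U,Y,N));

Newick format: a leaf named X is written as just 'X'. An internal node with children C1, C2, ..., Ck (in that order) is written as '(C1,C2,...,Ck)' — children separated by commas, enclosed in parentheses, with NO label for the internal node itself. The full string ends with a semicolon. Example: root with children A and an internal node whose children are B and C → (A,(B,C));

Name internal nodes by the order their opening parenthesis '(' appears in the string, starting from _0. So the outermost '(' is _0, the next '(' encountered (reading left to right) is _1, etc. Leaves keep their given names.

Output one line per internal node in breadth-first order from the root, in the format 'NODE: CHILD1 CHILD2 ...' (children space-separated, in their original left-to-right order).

Answer: _0: _1 A _2
_1: V W B G
_2: F U Y N

Derivation:
Input: ((V,W,B,G),A,(F,U,Y,N));
Scanning left-to-right, naming '(' by encounter order:
  pos 0: '(' -> open internal node _0 (depth 1)
  pos 1: '(' -> open internal node _1 (depth 2)
  pos 9: ')' -> close internal node _1 (now at depth 1)
  pos 13: '(' -> open internal node _2 (depth 2)
  pos 21: ')' -> close internal node _2 (now at depth 1)
  pos 22: ')' -> close internal node _0 (now at depth 0)
Total internal nodes: 3
BFS adjacency from root:
  _0: _1 A _2
  _1: V W B G
  _2: F U Y N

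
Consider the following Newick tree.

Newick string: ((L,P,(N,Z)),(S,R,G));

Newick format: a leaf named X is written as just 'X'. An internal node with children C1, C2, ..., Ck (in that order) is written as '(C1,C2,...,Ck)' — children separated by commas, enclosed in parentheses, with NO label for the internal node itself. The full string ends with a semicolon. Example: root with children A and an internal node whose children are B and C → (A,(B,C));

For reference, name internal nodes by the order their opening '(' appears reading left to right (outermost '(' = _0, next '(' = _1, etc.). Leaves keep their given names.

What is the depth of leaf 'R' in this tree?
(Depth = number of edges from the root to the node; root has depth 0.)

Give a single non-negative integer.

Newick: ((L,P,(N,Z)),(S,R,G));
Naming internals by '(' encounter order: outermost '(' = _0, next = _1, ...
Query node: R
Path from root: _0 -> _3 -> R
Depth of R: 2 (number of edges from root)

Answer: 2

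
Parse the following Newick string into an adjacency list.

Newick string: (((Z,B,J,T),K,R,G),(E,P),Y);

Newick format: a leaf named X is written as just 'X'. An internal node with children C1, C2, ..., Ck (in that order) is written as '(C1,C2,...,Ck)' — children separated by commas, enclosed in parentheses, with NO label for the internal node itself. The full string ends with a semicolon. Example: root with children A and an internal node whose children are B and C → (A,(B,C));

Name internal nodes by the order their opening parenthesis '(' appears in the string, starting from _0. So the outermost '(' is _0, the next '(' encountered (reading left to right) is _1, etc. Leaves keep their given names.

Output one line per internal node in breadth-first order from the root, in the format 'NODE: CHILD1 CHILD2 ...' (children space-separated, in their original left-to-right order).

Answer: _0: _1 _3 Y
_1: _2 K R G
_3: E P
_2: Z B J T

Derivation:
Input: (((Z,B,J,T),K,R,G),(E,P),Y);
Scanning left-to-right, naming '(' by encounter order:
  pos 0: '(' -> open internal node _0 (depth 1)
  pos 1: '(' -> open internal node _1 (depth 2)
  pos 2: '(' -> open internal node _2 (depth 3)
  pos 10: ')' -> close internal node _2 (now at depth 2)
  pos 17: ')' -> close internal node _1 (now at depth 1)
  pos 19: '(' -> open internal node _3 (depth 2)
  pos 23: ')' -> close internal node _3 (now at depth 1)
  pos 26: ')' -> close internal node _0 (now at depth 0)
Total internal nodes: 4
BFS adjacency from root:
  _0: _1 _3 Y
  _1: _2 K R G
  _3: E P
  _2: Z B J T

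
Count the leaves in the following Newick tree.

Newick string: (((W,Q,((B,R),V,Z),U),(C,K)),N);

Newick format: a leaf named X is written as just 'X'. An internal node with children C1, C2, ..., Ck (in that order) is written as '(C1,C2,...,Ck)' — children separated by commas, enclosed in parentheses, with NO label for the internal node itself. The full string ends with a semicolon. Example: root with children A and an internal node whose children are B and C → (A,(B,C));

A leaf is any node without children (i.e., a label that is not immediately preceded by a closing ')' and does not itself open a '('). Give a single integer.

Newick: (((W,Q,((B,R),V,Z),U),(C,K)),N);
Scan left-to-right; a leaf is any maximal label run not followed by '(':
  pos 3: leaf 'W' → count = 1
  pos 5: leaf 'Q' → count = 2
  pos 9: leaf 'B' → count = 3
  pos 11: leaf 'R' → count = 4
  pos 14: leaf 'V' → count = 5
  pos 16: leaf 'Z' → count = 6
  pos 19: leaf 'U' → count = 7
  pos 23: leaf 'C' → count = 8
  pos 25: leaf 'K' → count = 9
  pos 29: leaf 'N' → count = 10
Total leaves: 10

Answer: 10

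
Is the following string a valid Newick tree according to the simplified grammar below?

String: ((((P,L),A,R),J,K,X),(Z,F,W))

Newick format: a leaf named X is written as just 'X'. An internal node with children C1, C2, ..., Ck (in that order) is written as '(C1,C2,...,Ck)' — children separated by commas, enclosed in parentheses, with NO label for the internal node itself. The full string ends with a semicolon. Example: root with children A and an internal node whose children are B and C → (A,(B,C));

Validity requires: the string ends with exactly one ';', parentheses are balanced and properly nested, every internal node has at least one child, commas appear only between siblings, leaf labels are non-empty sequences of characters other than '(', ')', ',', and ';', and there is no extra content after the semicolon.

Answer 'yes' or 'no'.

Answer: no

Derivation:
Input: ((((P,L),A,R),J,K,X),(Z,F,W))
Paren balance: 5 '(' vs 5 ')' OK
Ends with single ';': False
Full parse: FAILS (must end with ;)
Valid: False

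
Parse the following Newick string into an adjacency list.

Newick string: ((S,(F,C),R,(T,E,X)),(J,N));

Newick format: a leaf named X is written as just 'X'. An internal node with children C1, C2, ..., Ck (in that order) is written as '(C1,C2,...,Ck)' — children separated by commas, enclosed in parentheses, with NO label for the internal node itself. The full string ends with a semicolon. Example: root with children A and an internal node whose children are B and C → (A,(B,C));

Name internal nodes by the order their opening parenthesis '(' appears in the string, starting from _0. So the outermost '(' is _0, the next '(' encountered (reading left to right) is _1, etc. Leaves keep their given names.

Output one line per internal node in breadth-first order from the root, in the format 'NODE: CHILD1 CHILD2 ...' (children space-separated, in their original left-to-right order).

Answer: _0: _1 _4
_1: S _2 R _3
_4: J N
_2: F C
_3: T E X

Derivation:
Input: ((S,(F,C),R,(T,E,X)),(J,N));
Scanning left-to-right, naming '(' by encounter order:
  pos 0: '(' -> open internal node _0 (depth 1)
  pos 1: '(' -> open internal node _1 (depth 2)
  pos 4: '(' -> open internal node _2 (depth 3)
  pos 8: ')' -> close internal node _2 (now at depth 2)
  pos 12: '(' -> open internal node _3 (depth 3)
  pos 18: ')' -> close internal node _3 (now at depth 2)
  pos 19: ')' -> close internal node _1 (now at depth 1)
  pos 21: '(' -> open internal node _4 (depth 2)
  pos 25: ')' -> close internal node _4 (now at depth 1)
  pos 26: ')' -> close internal node _0 (now at depth 0)
Total internal nodes: 5
BFS adjacency from root:
  _0: _1 _4
  _1: S _2 R _3
  _4: J N
  _2: F C
  _3: T E X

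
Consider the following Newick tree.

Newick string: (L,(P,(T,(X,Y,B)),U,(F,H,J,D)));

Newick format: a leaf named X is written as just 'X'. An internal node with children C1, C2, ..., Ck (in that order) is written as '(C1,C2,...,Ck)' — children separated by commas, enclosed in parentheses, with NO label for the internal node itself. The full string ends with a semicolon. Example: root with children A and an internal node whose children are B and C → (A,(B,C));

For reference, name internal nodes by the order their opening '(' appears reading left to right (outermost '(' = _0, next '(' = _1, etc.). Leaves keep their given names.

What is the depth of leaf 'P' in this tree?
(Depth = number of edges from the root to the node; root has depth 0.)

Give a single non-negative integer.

Answer: 2

Derivation:
Newick: (L,(P,(T,(X,Y,B)),U,(F,H,J,D)));
Naming internals by '(' encounter order: outermost '(' = _0, next = _1, ...
Query node: P
Path from root: _0 -> _1 -> P
Depth of P: 2 (number of edges from root)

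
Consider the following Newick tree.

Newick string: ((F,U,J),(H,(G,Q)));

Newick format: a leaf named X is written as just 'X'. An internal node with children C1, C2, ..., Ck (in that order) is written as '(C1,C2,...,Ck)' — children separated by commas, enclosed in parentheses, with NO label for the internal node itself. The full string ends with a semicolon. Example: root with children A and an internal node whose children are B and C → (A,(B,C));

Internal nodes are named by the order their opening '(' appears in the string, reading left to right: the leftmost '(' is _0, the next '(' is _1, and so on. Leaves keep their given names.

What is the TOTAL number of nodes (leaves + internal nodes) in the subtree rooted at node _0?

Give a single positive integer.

Newick: ((F,U,J),(H,(G,Q)));
Locate _0: it is the '(' at position 0 (the 1st '(' reading left to right).
Query: subtree rooted at _0
_0: subtree_size = 1 + 9
  _1: subtree_size = 1 + 3
    F: subtree_size = 1 + 0
    U: subtree_size = 1 + 0
    J: subtree_size = 1 + 0
  _2: subtree_size = 1 + 4
    H: subtree_size = 1 + 0
    _3: subtree_size = 1 + 2
      G: subtree_size = 1 + 0
      Q: subtree_size = 1 + 0
Total subtree size of _0: 10

Answer: 10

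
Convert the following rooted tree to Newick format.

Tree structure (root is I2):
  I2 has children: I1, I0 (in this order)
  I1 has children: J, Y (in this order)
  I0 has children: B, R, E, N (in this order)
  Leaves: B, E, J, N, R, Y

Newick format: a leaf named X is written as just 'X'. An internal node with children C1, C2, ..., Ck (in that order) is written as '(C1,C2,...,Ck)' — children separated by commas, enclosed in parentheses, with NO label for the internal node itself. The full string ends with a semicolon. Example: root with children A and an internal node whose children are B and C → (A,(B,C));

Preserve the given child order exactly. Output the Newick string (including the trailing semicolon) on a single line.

Answer: ((J,Y),(B,R,E,N));

Derivation:
internal I2 with children ['I1', 'I0']
  internal I1 with children ['J', 'Y']
    leaf 'J' → 'J'
    leaf 'Y' → 'Y'
  → '(J,Y)'
  internal I0 with children ['B', 'R', 'E', 'N']
    leaf 'B' → 'B'
    leaf 'R' → 'R'
    leaf 'E' → 'E'
    leaf 'N' → 'N'
  → '(B,R,E,N)'
→ '((J,Y),(B,R,E,N))'
Final: ((J,Y),(B,R,E,N));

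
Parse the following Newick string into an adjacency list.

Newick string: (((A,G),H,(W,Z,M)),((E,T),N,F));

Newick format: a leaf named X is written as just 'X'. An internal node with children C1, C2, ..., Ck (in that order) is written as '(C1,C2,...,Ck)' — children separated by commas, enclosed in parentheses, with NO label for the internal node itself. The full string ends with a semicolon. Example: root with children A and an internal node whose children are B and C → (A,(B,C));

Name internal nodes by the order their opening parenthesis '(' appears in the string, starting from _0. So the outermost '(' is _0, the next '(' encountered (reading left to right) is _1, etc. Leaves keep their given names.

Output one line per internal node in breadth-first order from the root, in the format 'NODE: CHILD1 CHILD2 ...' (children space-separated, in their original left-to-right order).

Answer: _0: _1 _4
_1: _2 H _3
_4: _5 N F
_2: A G
_3: W Z M
_5: E T

Derivation:
Input: (((A,G),H,(W,Z,M)),((E,T),N,F));
Scanning left-to-right, naming '(' by encounter order:
  pos 0: '(' -> open internal node _0 (depth 1)
  pos 1: '(' -> open internal node _1 (depth 2)
  pos 2: '(' -> open internal node _2 (depth 3)
  pos 6: ')' -> close internal node _2 (now at depth 2)
  pos 10: '(' -> open internal node _3 (depth 3)
  pos 16: ')' -> close internal node _3 (now at depth 2)
  pos 17: ')' -> close internal node _1 (now at depth 1)
  pos 19: '(' -> open internal node _4 (depth 2)
  pos 20: '(' -> open internal node _5 (depth 3)
  pos 24: ')' -> close internal node _5 (now at depth 2)
  pos 29: ')' -> close internal node _4 (now at depth 1)
  pos 30: ')' -> close internal node _0 (now at depth 0)
Total internal nodes: 6
BFS adjacency from root:
  _0: _1 _4
  _1: _2 H _3
  _4: _5 N F
  _2: A G
  _3: W Z M
  _5: E T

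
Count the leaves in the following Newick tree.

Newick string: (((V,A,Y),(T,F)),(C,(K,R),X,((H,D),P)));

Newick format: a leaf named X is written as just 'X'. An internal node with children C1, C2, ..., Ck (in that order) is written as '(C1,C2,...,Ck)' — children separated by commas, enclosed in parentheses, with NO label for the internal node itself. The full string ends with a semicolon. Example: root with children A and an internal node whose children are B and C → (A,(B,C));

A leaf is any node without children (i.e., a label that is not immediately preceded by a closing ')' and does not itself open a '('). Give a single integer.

Newick: (((V,A,Y),(T,F)),(C,(K,R),X,((H,D),P)));
Scan left-to-right; a leaf is any maximal label run not followed by '(':
  pos 3: leaf 'V' → count = 1
  pos 5: leaf 'A' → count = 2
  pos 7: leaf 'Y' → count = 3
  pos 11: leaf 'T' → count = 4
  pos 13: leaf 'F' → count = 5
  pos 18: leaf 'C' → count = 6
  pos 21: leaf 'K' → count = 7
  pos 23: leaf 'R' → count = 8
  pos 26: leaf 'X' → count = 9
  pos 30: leaf 'H' → count = 10
  pos 32: leaf 'D' → count = 11
  pos 35: leaf 'P' → count = 12
Total leaves: 12

Answer: 12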